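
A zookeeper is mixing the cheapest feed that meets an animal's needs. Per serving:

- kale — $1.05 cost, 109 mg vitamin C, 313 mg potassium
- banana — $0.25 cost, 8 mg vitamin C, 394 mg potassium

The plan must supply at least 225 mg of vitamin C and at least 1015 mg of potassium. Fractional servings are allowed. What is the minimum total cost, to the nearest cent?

$2.34

Compare the cost at each extreme point of the feasible region.
kale only: max(225/109, 1015/313) = 3.243 servings → $3.40.
banana only: max(225/8, 1015/394) = 28.12 servings → $7.03.
kale + banana with both tight: 1.991 servings and 0.9943 servings → $2.34.
The minimum over all feasible corners is $2.34.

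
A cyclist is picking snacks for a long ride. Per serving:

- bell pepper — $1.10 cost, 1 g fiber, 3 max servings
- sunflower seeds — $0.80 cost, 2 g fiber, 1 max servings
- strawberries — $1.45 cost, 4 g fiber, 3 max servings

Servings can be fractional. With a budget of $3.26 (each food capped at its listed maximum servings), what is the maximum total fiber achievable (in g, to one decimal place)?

Fiber per dollar: strawberries 2.759, sunflower seeds 2.5, bell pepper 0.9091.
Take 2.248 servings of strawberries: spends $3.26, +9.0 g fiber (running total 9.0 g).
Filling greedily by fiber-per-dollar is optimal for one linear limit, giving 9.0 g.

9.0 g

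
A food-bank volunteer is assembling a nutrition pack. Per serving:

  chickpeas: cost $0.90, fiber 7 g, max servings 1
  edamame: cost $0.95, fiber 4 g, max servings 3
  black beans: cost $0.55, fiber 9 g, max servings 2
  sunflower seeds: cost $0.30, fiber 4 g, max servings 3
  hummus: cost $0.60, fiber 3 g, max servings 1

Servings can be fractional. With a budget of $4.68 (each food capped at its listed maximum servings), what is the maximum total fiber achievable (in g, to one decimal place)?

Fiber per dollar: black beans 16.36, sunflower seeds 13.33, chickpeas 7.778, hummus 5, edamame 4.211.
Take 2 servings of black beans: spends $1.10, +18.0 g fiber (running total 18.0 g).
Take 3 servings of sunflower seeds: spends $0.90, +12.0 g fiber (running total 30.0 g).
Take 1 serving of chickpeas: spends $0.90, +7.0 g fiber (running total 37.0 g).
Take 1 serving of hummus: spends $0.60, +3.0 g fiber (running total 40.0 g).
Take 1.242 servings of edamame: spends $1.18, +5.0 g fiber (running total 45.0 g).
Greedy by best ratio exhausts the cost allowance optimally: 45.0 g.

45.0 g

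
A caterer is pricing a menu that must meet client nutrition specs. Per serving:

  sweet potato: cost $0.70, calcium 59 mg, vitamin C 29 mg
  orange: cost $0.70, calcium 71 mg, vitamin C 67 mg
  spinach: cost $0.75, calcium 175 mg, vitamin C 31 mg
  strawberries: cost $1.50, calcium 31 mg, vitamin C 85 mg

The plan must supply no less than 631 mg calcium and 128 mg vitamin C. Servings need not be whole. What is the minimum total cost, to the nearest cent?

$2.82

This is a tiny linear program; its minimum lies at a vertex of the feasible set. List the vertices and price them.
sweet potato only: max(631/59, 128/29) = 10.69 servings → $7.49.
orange only: max(631/71, 128/67) = 8.887 servings → $6.22.
spinach only: max(631/175, 128/31) = 4.129 servings → $3.10.
strawberries only: max(631/31, 128/85) = 20.35 servings → $30.53.
sweet potato + orange with both targets exact would need a negative amount; discard.
sweet potato + spinach with both tight: 0.8746 servings and 3.311 servings → $3.10.
sweet potato + strawberries: intersection lies outside the first quadrant.
orange + spinach with both tight: 0.2981 servings and 3.485 servings → $2.82.
orange + strawberries: intersection lies outside the first quadrant.
spinach + strawberries with both tight: 3.57 servings and 0.204 servings → $2.98.
The minimum over all feasible corners is $2.82.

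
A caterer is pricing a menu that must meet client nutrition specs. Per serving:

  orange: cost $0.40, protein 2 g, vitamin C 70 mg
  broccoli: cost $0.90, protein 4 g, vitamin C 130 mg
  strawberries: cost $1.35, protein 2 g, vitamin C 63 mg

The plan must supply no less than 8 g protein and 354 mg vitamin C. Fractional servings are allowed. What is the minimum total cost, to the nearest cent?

orange only: max(8/2, 354/70) = 5.057 servings → $2.02.
broccoli only: max(8/4, 354/130) = 2.723 servings → $2.45.
strawberries only: max(8/2, 354/63) = 5.619 servings → $7.59.
orange + broccoli: intersection lies outside the first quadrant.
orange + strawberries: the both-tight solution has a negative serving — not a feasible corner.
broccoli + strawberries: the both-tight solution has a negative serving — not a feasible corner.
The minimum over all feasible corners is $2.02.

$2.02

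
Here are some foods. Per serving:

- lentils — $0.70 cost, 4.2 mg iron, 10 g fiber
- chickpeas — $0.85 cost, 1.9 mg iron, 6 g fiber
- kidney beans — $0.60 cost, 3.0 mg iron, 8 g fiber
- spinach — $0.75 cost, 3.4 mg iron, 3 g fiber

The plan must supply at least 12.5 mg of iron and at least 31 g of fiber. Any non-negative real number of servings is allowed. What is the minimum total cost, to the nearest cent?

Two binding constraints pin down two serving amounts, so the optimal mix uses at most two foods. The candidates are each food alone (scaled to the tighter of iron/fiber) and each pair with both constraints tight.
lentils only: max(12.5/4.2, 31/10) = 3.1 servings → $2.17.
chickpeas only: max(12.5/1.9, 31/6) = 6.579 servings → $5.59.
kidney beans only: max(12.5/3.0, 31/8) = 4.167 servings → $2.50.
spinach only: max(12.5/3.4, 31/3) = 10.33 servings → $7.75.
lentils + chickpeas with both tight: 2.597 servings and 0.8387 servings → $2.53.
lentils + kidney beans with both tight: 1.944 servings and 1.444 servings → $2.23.
lentils + spinach: intersection lies outside the first quadrant.
chickpeas + kidney beans: intersection lies outside the first quadrant.
chickpeas + spinach with both tight: 4.619 servings and 1.095 servings → $4.75.
kidney beans + spinach with both tight: 3.731 servings and 0.3846 servings → $2.53.
So the least-cost plan costs $2.17.

$2.17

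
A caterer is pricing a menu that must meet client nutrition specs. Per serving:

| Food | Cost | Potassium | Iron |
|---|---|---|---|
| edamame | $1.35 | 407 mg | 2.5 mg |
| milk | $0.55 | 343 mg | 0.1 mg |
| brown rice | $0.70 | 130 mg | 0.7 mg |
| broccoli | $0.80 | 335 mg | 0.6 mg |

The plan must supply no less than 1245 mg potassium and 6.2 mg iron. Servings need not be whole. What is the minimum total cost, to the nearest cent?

$3.71

A basic optimal solution has at most two foods positive. Try each food alone and each pair with both targets met exactly.
edamame only: max(1245/407, 6.2/2.5) = 3.059 servings → $4.13.
milk only: max(1245/343, 6.2/0.1) = 62 servings → $34.10.
brown rice only: max(1245/130, 6.2/0.7) = 9.577 servings → $6.70.
broccoli only: max(1245/335, 6.2/0.6) = 10.33 servings → $8.27.
edamame + milk with both tight: 2.451 servings and 0.7212 servings → $3.71.
edamame + brown rice: intersection lies outside the first quadrant.
edamame + broccoli with both tight: 2.242 servings and 0.9929 servings → $3.82.
milk + brown rice with both tight: 0.2884 servings and 8.816 servings → $6.33.
milk + broccoli with both targets exact would need a negative amount; discard.
brown rice + broccoli with both tight: 8.498 servings and 0.4185 servings → $6.28.
Cheapest feasible corner: $3.71.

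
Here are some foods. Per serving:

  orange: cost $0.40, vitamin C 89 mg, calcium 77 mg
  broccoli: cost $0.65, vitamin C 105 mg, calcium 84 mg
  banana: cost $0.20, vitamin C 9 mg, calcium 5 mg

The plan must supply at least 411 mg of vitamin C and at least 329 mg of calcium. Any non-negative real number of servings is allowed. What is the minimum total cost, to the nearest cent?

$1.85

Two binding constraints pin down two serving amounts, so the optimal mix uses at most two foods. The candidates are each food alone (scaled to the tighter of vitamin C/calcium) and each pair with both constraints tight.
orange only: max(411/89, 329/77) = 4.618 servings → $1.85.
broccoli only: max(411/105, 329/84) = 3.917 servings → $2.55.
banana only: max(411/9, 329/5) = 65.8 servings → $13.16.
orange + broccoli with both tight: 0.03448 servings and 3.885 servings → $2.54.
orange + banana with both tight: 3.653 servings and 9.54 servings → $3.37.
broccoli + banana: the both-tight solution has a negative serving — not a feasible corner.
So the least-cost plan costs $1.85.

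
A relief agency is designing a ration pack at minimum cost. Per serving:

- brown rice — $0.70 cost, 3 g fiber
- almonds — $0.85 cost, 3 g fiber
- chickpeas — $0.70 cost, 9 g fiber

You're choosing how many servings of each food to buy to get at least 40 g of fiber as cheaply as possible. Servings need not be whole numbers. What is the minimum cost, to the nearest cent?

$3.11

Cost per g of fiber: chickpeas $0.0778, brown rice $0.2333, almonds $0.2833.
With no serving limits, use only chickpeas: 40 g / 9 g = 4.444 servings × $0.70 = $3.11.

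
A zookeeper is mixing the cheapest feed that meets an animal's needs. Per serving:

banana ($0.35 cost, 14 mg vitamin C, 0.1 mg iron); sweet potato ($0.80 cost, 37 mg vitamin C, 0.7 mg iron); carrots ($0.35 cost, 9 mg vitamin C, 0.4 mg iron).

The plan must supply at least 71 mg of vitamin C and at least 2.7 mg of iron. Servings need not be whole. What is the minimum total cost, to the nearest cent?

For a min-cost LP with two ≥-constraints, a basic feasible solution has at most two positive variables.
banana only: max(71/14, 2.7/0.1) = 27 servings → $9.45.
sweet potato only: max(71/37, 2.7/0.7) = 3.857 servings → $3.09.
carrots only: max(71/9, 2.7/0.4) = 7.889 servings → $2.76.
banana + sweet potato: the both-tight solution has a negative serving — not a feasible corner.
banana + carrots with both tight: 0.8723 servings and 6.532 servings → $2.59.
sweet potato + carrots with both tight: 0.4824 servings and 5.906 servings → $2.45.
So the least-cost plan costs $2.45.

$2.45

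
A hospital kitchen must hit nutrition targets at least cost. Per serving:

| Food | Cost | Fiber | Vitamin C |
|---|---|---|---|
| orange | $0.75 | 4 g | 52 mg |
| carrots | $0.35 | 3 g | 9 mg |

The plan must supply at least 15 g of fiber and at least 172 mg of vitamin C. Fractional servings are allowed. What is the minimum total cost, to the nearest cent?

$2.65

Minimising a linear cost over {fiber ≥ 15, vitamin C ≥ 172, servings ≥ 0} — the optimum is at a vertex, using one or two foods.
orange only: max(15/4, 172/52) = 3.75 servings → $2.81.
carrots only: max(15/3, 172/9) = 19.11 servings → $6.69.
orange + carrots with both tight: 3.175 servings and 0.7667 servings → $2.65.
Cheapest feasible corner: $2.65.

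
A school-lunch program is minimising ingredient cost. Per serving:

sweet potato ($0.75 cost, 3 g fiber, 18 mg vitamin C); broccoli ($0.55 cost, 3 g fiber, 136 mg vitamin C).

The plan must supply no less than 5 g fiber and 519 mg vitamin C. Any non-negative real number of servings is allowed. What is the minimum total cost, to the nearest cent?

$2.10

sweet potato only: max(5/3, 519/18) = 28.83 servings → $21.62.
broccoli only: max(5/3, 519/136) = 3.816 servings → $2.10.
sweet potato + broccoli: the both-tight solution has a negative serving — not a feasible corner.
Cheapest feasible corner: $2.10.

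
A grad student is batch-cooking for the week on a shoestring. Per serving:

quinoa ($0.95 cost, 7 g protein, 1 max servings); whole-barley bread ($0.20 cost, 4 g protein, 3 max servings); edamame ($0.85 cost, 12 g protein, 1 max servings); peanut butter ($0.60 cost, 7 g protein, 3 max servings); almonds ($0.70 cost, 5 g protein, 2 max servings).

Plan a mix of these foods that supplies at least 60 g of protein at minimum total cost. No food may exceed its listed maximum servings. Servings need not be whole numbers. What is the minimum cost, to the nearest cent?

Cost per g of protein: whole-barley bread $0.0500, edamame $0.0708, peanut butter $0.0857, quinoa $0.1357, almonds $0.1400.
Take 3 servings of whole-barley bread: +12.0 g protein for $0.60 (total $0.60, still need 48.0 g).
Take 1 serving of edamame: +12.0 g protein for $0.85 (total $1.45, still need 36.0 g).
Take 3 servings of peanut butter: +21.0 g protein for $1.80 (total $3.25, still need 15.0 g).
Take 1 serving of quinoa: +7.0 g protein for $0.95 (total $4.20, still need 8.0 g).
Take 1.6 servings of almonds: +8.0 g protein for $1.12 (total $5.32, still need 0.0 g).
Greedy by cheapest-per-g is optimal for a single linear constraint, so the minimum cost is $5.32.

$5.32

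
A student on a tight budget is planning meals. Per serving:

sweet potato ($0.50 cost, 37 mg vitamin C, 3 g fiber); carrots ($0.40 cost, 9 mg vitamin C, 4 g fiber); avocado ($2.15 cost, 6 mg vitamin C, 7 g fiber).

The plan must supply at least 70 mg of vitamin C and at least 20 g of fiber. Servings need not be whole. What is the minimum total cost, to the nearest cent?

A basic optimal solution has at most two foods positive. Try each food alone and each pair with both targets met exactly.
sweet potato only: max(70/37, 20/3) = 6.667 servings → $3.33.
carrots only: max(70/9, 20/4) = 7.778 servings → $3.11.
avocado only: max(70/6, 20/7) = 11.67 servings → $25.08.
sweet potato + carrots with both tight: 0.8264 servings and 4.38 servings → $2.17.
sweet potato + avocado with both tight: 1.535 servings and 2.199 servings → $5.50.
carrots + avocado with both targets exact would need a negative amount; discard.
So the least-cost plan costs $2.17.

$2.17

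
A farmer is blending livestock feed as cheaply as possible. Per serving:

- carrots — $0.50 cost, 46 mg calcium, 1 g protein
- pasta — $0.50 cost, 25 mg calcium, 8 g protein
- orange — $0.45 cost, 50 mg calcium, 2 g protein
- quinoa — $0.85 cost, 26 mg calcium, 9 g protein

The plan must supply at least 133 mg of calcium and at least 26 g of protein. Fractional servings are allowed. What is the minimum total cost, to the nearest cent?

$2.01

carrots only: max(133/46, 26/1) = 26 servings → $13.00.
pasta only: max(133/25, 26/8) = 5.32 servings → $2.66.
orange only: max(133/50, 26/2) = 13 servings → $5.85.
quinoa only: max(133/26, 26/9) = 5.115 servings → $4.35.
carrots + pasta with both tight: 1.207 servings and 3.099 servings → $2.15.
carrots + orange with both targets exact would need a negative amount; discard.
carrots + quinoa with both tight: 1.343 servings and 2.74 servings → $3.00.
pasta + orange with both tight: 2.954 servings and 1.183 servings → $2.01.
pasta + quinoa: intersection lies outside the first quadrant.
orange + quinoa with both tight: 1.309 servings and 2.598 servings → $2.80.
Cheapest feasible corner: $2.01.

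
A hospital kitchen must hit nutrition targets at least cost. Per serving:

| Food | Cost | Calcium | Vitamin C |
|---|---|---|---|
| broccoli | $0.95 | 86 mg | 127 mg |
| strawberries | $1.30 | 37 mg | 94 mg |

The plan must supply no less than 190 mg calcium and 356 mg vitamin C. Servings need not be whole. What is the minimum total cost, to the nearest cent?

$2.66

With two linear requirements the optimum uses one or two foods; enumerate the corners.
broccoli only: max(190/86, 356/127) = 2.803 servings → $2.66.
strawberries only: max(190/37, 356/94) = 5.135 servings → $6.68.
broccoli + strawberries with both tight: 1.385 servings and 1.916 servings → $3.81.
Cheapest feasible corner: $2.66.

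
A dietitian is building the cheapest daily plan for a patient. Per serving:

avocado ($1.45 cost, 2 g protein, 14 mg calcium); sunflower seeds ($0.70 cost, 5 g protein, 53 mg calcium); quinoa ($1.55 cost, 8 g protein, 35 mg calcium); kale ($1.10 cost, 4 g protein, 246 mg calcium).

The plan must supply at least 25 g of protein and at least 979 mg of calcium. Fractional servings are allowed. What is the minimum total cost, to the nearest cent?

A basic optimal solution has at most two foods positive. Try each food alone and each pair with both targets met exactly.
avocado only: max(25/2, 979/14) = 69.93 servings → $101.40.
sunflower seeds only: max(25/5, 979/53) = 18.47 servings → $12.93.
quinoa only: max(25/8, 979/35) = 27.97 servings → $43.36.
kale only: max(25/4, 979/246) = 6.25 servings → $6.88.
avocado + sunflower seeds: intersection lies outside the first quadrant.
avocado + quinoa with both targets exact would need a negative amount; discard.
avocado + kale with both tight: 5.124 servings and 3.688 servings → $11.49.
sunflower seeds + quinoa with both targets exact would need a negative amount; discard.
sunflower seeds + kale with both tight: 2.194 servings and 3.507 servings → $5.39.
quinoa + kale with both tight: 1.222 servings and 3.806 servings → $6.08.
The minimum over all feasible corners is $5.39.

$5.39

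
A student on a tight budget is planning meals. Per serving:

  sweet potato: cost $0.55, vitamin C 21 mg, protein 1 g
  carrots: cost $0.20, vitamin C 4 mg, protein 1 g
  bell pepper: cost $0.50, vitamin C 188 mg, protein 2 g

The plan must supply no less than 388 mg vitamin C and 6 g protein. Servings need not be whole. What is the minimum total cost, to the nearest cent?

$1.40

The cheapest plan sits at a corner of the feasible region — with two constraints it uses at most two foods.
sweet potato only: max(388/21, 6/1) = 18.48 servings → $10.16.
carrots only: max(388/4, 6/1) = 97 servings → $19.40.
bell pepper only: max(388/188, 6/2) = 3 servings → $1.50.
sweet potato + carrots: intersection lies outside the first quadrant.
sweet potato + bell pepper with both tight: 2.411 servings and 1.795 servings → $2.22.
carrots + bell pepper with both tight: 1.956 servings and 2.022 servings → $1.40.
Cheapest feasible corner: $1.40.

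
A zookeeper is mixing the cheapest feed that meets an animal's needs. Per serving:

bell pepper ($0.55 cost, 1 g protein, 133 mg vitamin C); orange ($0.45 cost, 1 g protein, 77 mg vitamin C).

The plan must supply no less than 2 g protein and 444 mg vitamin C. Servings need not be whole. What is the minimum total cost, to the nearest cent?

With two linear requirements the optimum uses one or two foods; enumerate the corners.
bell pepper only: max(2/1, 444/133) = 3.338 servings → $1.84.
orange only: max(2/1, 444/77) = 5.766 servings → $2.59.
bell pepper + orange: the both-tight solution has a negative serving — not a feasible corner.
Cheapest feasible corner: $1.84.

$1.84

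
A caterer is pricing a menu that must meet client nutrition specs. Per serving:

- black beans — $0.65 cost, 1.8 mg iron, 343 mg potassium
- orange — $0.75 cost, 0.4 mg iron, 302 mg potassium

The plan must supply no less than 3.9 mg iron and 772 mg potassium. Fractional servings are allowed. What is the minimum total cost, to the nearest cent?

$1.46

Two binding constraints pin down two serving amounts, so the optimal mix uses at most two foods. The candidates are each food alone (scaled to the tighter of iron/potassium) and each pair with both constraints tight.
black beans only: max(3.9/1.8, 772/343) = 2.251 servings → $1.46.
orange only: max(3.9/0.4, 772/302) = 9.75 servings → $7.31.
black beans + orange with both tight: 2.138 servings and 0.1277 servings → $1.49.
Cheapest feasible corner: $1.46.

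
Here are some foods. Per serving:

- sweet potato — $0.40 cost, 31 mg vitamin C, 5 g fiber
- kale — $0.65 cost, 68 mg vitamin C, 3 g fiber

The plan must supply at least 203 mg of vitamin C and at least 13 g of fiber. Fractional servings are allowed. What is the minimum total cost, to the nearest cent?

With two linear requirements the optimum uses one or two foods; enumerate the corners.
sweet potato only: max(203/31, 13/5) = 6.548 servings → $2.62.
kale only: max(203/68, 13/3) = 4.333 servings → $2.82.
sweet potato + kale with both tight: 1.113 servings and 2.478 servings → $2.06.
So the least-cost plan costs $2.06.

$2.06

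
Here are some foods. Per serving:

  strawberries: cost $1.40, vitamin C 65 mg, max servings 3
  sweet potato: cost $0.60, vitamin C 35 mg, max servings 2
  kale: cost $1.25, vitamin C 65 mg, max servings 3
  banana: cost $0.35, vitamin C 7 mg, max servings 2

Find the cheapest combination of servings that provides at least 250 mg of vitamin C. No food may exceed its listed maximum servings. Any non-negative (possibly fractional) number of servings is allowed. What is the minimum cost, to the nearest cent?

$4.66

Cost per mg of vitamin C: sweet potato $0.0171, kale $0.0192, strawberries $0.0215, banana $0.0500.
Take 2 servings of sweet potato: +70.0 mg vitamin C for $1.20 (total $1.20, still need 180.0 mg).
Take 2.769 servings of kale: +180.0 mg vitamin C for $3.46 (total $4.66, still need 0.0 mg).
Greedy by cheapest-per-mg is optimal for a single linear constraint, so the minimum cost is $4.66.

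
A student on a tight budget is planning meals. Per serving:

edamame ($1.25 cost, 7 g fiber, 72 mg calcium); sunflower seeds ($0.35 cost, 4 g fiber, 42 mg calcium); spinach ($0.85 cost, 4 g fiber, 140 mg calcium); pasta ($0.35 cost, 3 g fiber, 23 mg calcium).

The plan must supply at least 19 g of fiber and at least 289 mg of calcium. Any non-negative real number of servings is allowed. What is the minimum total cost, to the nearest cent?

Minimising a linear cost over {fiber ≥ 19, calcium ≥ 289, servings ≥ 0} — the optimum is at a vertex, using one or two foods.
edamame only: max(19/7, 289/72) = 4.014 servings → $5.02.
sunflower seeds only: max(19/4, 289/42) = 6.881 servings → $2.41.
spinach only: max(19/4, 289/140) = 4.75 servings → $4.04.
pasta only: max(19/3, 289/23) = 12.57 servings → $4.40.
edamame + sunflower seeds with both targets exact would need a negative amount; discard.
edamame + spinach with both tight: 2.173 servings and 0.9465 servings → $3.52.
edamame + pasta with both targets exact would need a negative amount; discard.
sunflower seeds + spinach with both tight: 3.837 servings and 0.9133 servings → $2.12.
sunflower seeds + pasta: the both-tight solution has a negative serving — not a feasible corner.
spinach + pasta with both tight: 1.311 servings and 4.585 servings → $2.72.
The minimum over all feasible corners is $2.12.

$2.12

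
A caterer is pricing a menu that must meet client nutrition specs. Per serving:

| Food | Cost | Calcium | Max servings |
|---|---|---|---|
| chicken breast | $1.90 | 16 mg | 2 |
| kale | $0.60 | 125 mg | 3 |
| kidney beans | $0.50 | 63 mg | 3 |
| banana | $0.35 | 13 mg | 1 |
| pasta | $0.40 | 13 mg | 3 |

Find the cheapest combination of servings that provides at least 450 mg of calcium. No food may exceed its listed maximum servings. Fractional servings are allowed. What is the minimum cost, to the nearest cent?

$2.40

Cost per mg of calcium: kale $0.0048, kidney beans $0.0079, banana $0.0269, pasta $0.0308, chicken breast $0.1187.
Take 3 servings of kale: +375.0 mg calcium for $1.80 (total $1.80, still need 75.0 mg).
Take 1.19 servings of kidney beans: +75.0 mg calcium for $0.60 (total $2.40, still need 0.0 mg).
Greedy by cheapest-per-mg is optimal for a single linear constraint, so the minimum cost is $2.40.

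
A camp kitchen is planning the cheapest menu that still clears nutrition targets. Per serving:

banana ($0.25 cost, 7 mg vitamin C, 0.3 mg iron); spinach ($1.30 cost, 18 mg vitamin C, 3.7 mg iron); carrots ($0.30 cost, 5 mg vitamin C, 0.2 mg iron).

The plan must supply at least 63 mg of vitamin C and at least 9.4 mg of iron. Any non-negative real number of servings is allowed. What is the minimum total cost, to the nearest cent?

A basic optimal solution has at most two foods positive. Try each food alone and each pair with both targets met exactly.
banana only: max(63/7, 9.4/0.3) = 31.33 servings → $7.83.
spinach only: max(63/18, 9.4/3.7) = 3.5 servings → $4.55.
carrots only: max(63/5, 9.4/0.2) = 47 servings → $14.10.
banana + spinach with both tight: 3.117 servings and 2.288 servings → $3.75.
banana + carrots: intersection lies outside the first quadrant.
spinach + carrots with both tight: 2.309 servings and 4.289 servings → $4.29.
Cheapest feasible corner: $3.75.

$3.75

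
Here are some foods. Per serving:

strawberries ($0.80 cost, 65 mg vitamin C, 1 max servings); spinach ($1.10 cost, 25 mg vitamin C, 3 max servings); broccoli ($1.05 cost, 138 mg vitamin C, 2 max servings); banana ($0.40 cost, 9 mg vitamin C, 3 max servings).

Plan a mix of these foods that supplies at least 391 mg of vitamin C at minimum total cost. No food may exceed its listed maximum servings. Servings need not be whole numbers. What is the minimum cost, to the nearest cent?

Cost per mg of vitamin C: broccoli $0.0076, strawberries $0.0123, spinach $0.0440, banana $0.0444.
Take 2 servings of broccoli: +276.0 mg vitamin C for $2.10 (total $2.10, still need 115.0 mg).
Take 1 serving of strawberries: +65.0 mg vitamin C for $0.80 (total $2.90, still need 50.0 mg).
Take 2 servings of spinach: +50.0 mg vitamin C for $2.20 (total $5.10, still need 0.0 mg).
Filling from the cheapest source first is optimal under one linear minimum: $5.10.

$5.10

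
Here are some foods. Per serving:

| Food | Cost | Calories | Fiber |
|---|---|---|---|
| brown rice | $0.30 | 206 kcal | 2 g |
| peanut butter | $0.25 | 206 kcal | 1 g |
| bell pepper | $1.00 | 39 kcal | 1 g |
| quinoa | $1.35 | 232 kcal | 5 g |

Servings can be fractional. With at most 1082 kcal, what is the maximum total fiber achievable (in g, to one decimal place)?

Fiber per kcal: bell pepper 0.02564, quinoa 0.02155, brown rice 0.009709, peanut butter 0.004854.
With no serving limits, spend the whole calories allowance on bell pepper: 1082 kcal / 39 kcal × 1 g = 27.7 g.

27.7 g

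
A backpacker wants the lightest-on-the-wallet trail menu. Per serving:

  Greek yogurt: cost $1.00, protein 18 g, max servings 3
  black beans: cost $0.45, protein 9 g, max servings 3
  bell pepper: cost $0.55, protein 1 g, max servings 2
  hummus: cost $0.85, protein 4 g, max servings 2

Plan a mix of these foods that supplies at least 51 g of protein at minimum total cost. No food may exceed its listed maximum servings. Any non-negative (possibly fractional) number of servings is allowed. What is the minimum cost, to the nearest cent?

$2.68

Cost per g of protein: black beans $0.0500, Greek yogurt $0.0556, hummus $0.2125, bell pepper $0.5500.
Take 3 servings of black beans: +27.0 g protein for $1.35 (total $1.35, still need 24.0 g).
Take 1.333 servings of Greek yogurt: +24.0 g protein for $1.33 (total $2.68, still need 0.0 g).
Filling from the cheapest source first is optimal under one linear minimum: $2.68.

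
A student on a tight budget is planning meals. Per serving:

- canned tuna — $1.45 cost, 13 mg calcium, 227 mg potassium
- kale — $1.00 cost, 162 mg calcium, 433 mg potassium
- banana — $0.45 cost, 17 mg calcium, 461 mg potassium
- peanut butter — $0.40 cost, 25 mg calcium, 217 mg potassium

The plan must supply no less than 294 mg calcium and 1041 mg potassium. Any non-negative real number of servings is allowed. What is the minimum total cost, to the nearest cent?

$2.03

Two binding constraints pin down two serving amounts, so the optimal mix uses at most two foods. The candidates are each food alone (scaled to the tighter of calcium/potassium) and each pair with both constraints tight.
canned tuna only: max(294/13, 1041/227) = 22.62 servings → $32.79.
kale only: max(294/162, 1041/433) = 2.404 servings → $2.40.
banana only: max(294/17, 1041/461) = 17.29 servings → $7.78.
peanut butter only: max(294/25, 1041/217) = 11.76 servings → $4.70.
canned tuna + kale with both tight: 1.327 servings and 1.708 servings → $3.63.
canned tuna + banana: the both-tight solution has a negative serving — not a feasible corner.
canned tuna + peanut butter with both targets exact would need a negative amount; discard.
kale + banana with both tight: 1.75 servings and 0.6141 servings → $2.03.
kale + peanut butter with both tight: 1.553 servings and 1.699 servings → $2.23.
banana + peanut butter: intersection lies outside the first quadrant.
The minimum over all feasible corners is $2.03.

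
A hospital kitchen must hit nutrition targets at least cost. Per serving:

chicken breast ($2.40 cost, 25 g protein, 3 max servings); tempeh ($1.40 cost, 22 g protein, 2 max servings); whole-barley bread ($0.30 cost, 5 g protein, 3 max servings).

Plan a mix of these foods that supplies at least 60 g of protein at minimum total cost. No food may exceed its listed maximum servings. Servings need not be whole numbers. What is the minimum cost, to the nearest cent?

Cost per g of protein: whole-barley bread $0.0600, tempeh $0.0636, chicken breast $0.0960.
Take 3 servings of whole-barley bread: +15.0 g protein for $0.90 (total $0.90, still need 45.0 g).
Take 2 servings of tempeh: +44.0 g protein for $2.80 (total $3.70, still need 1.0 g).
Take 0.04 servings of chicken breast: +1.0 g protein for $0.10 (total $3.80, still need 0.0 g).
Greedy by cheapest-per-g is optimal for a single linear constraint, so the minimum cost is $3.80.

$3.80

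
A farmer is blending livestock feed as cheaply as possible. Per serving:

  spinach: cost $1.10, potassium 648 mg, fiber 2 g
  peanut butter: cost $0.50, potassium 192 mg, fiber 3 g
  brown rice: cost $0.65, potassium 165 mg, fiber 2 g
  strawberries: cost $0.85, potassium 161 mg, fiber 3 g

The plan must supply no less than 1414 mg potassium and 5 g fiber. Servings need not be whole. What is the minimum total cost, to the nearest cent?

$2.45

Compare the cost at each extreme point of the feasible region.
spinach only: max(1414/648, 5/2) = 2.5 servings → $2.75.
peanut butter only: max(1414/192, 5/3) = 7.365 servings → $3.68.
brown rice only: max(1414/165, 5/2) = 8.57 servings → $5.57.
strawberries only: max(1414/161, 5/3) = 8.783 servings → $7.47.
spinach + peanut butter with both tight: 2.104 servings and 0.2641 servings → $2.45.
spinach + brown rice with both tight: 2.073 servings and 0.4265 servings → $2.56.
spinach + strawberries with both tight: 2.119 servings and 0.254 servings → $2.55.
peanut butter + brown rice with both targets exact would need a negative amount; discard.
peanut butter + strawberries: intersection lies outside the first quadrant.
brown rice + strawberries with both targets exact would need a negative amount; discard.
So the least-cost plan costs $2.45.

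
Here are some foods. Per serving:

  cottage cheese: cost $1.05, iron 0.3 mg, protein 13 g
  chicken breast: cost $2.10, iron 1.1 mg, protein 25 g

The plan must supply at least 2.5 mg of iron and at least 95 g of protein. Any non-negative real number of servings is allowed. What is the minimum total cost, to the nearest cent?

$7.72

Minimising a linear cost over {iron ≥ 2.5, protein ≥ 95, servings ≥ 0} — the optimum is at a vertex, using one or two foods.
cottage cheese only: max(2.5/0.3, 95/13) = 8.333 servings → $8.75.
chicken breast only: max(2.5/1.1, 95/25) = 3.8 servings → $7.98.
cottage cheese + chicken breast with both tight: 6.176 servings and 0.5882 servings → $7.72.
So the least-cost plan costs $7.72.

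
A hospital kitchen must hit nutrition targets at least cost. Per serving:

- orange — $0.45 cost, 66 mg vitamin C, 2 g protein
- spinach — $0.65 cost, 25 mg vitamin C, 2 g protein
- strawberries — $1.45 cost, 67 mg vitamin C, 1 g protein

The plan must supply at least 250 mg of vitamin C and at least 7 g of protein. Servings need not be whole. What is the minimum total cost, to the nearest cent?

$1.70

This is a tiny linear program; its minimum lies at a vertex of the feasible set. List the vertices and price them.
orange only: max(250/66, 7/2) = 3.788 servings → $1.70.
spinach only: max(250/25, 7/2) = 10 servings → $6.50.
strawberries only: max(250/67, 7/1) = 7 servings → $10.15.
orange + spinach with both targets exact would need a negative amount; discard.
orange + strawberries with both tight: 3.221 servings and 0.5588 servings → $2.26.
spinach + strawberries with both tight: 2.009 servings and 2.982 servings → $5.63.
Cheapest feasible corner: $1.70.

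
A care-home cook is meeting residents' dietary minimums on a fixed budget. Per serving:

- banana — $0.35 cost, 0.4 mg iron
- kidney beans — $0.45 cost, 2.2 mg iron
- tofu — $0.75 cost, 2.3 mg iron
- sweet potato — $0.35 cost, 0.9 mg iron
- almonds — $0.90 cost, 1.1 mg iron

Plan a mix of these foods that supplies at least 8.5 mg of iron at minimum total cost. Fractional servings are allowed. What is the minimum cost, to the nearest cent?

$1.74

Cost per mg of iron: kidney beans $0.2045, tofu $0.3261, sweet potato $0.3889, almonds $0.8182, banana $0.8750.
With no serving limits, use only kidney beans: 8.5 mg / 2.2 mg = 3.864 servings × $0.45 = $1.74.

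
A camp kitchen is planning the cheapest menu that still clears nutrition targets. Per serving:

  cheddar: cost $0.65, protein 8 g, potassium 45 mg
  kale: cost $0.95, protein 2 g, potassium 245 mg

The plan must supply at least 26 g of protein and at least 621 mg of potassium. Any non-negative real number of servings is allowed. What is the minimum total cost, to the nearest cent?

The cheapest plan sits at a corner of the feasible region — with two constraints it uses at most two foods.
cheddar only: max(26/8, 621/45) = 13.8 servings → $8.97.
kale only: max(26/2, 621/245) = 13 servings → $12.35.
cheddar + kale with both tight: 2.742 servings and 2.031 servings → $3.71.
Cheapest feasible corner: $3.71.

$3.71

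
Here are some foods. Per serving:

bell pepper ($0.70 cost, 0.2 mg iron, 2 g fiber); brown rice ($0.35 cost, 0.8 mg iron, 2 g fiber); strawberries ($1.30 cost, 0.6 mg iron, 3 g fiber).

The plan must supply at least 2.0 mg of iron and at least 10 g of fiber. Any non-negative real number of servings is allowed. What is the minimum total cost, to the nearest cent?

For a min-cost LP with two ≥-constraints, a basic feasible solution has at most two positive variables.
bell pepper only: max(2.0/0.2, 10/2) = 10 servings → $7.00.
brown rice only: max(2.0/0.8, 10/2) = 5 servings → $1.75.
strawberries only: max(2.0/0.6, 10/3) = 3.333 servings → $4.33.
bell pepper + brown rice with both tight: 3.333 servings and 1.667 servings → $2.92.
bell pepper + strawberries with both tight: 0 servings and 3.333 servings → $4.33.
brown rice + strawberries with both tight: 0 servings and 3.333 servings → $4.33.
Cheapest feasible corner: $1.75.

$1.75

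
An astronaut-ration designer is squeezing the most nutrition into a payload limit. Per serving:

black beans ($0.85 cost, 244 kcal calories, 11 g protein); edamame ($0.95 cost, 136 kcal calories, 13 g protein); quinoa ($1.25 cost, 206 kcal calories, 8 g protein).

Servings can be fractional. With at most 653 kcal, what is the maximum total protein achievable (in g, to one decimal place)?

62.4 g

Protein per kcal: edamame 0.09559, black beans 0.04508, quinoa 0.03883.
With no serving limits, spend the whole calories allowance on edamame: 653 kcal / 136 kcal × 13 g = 62.4 g.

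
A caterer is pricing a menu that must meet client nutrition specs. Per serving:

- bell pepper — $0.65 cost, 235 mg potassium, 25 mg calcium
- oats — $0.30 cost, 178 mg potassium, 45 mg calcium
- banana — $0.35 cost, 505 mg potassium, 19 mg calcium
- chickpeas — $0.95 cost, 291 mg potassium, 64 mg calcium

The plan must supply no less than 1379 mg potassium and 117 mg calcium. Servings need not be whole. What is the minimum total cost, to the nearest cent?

For a min-cost LP with two ≥-constraints, a basic feasible solution has at most two positive variables.
bell pepper only: max(1379/235, 117/25) = 5.868 servings → $3.81.
oats only: max(1379/178, 117/45) = 7.747 servings → $2.32.
banana only: max(1379/505, 117/19) = 6.158 servings → $2.16.
chickpeas only: max(1379/291, 117/64) = 4.739 servings → $4.50.
bell pepper + oats: intersection lies outside the first quadrant.
bell pepper + banana with both tight: 4.03 servings and 0.8554 servings → $2.92.
bell pepper + chickpeas: the both-tight solution has a negative serving — not a feasible corner.
oats + banana with both tight: 1.7 servings and 2.131 servings → $1.26.
oats + chickpeas: the both-tight solution has a negative serving — not a feasible corner.
banana + chickpeas with both tight: 2.023 servings and 1.227 servings → $1.87.
The minimum over all feasible corners is $1.26.

$1.26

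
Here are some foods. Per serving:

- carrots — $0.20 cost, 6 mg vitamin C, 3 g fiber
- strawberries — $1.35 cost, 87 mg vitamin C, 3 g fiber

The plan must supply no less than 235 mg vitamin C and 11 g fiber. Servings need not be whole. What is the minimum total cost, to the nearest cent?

$3.76

For a min-cost LP with two ≥-constraints, a basic feasible solution has at most two positive variables.
carrots only: max(235/6, 11/3) = 39.17 servings → $7.83.
strawberries only: max(235/87, 11/3) = 3.667 servings → $4.95.
carrots + strawberries with both tight: 1.037 servings and 2.63 servings → $3.76.
So the least-cost plan costs $3.76.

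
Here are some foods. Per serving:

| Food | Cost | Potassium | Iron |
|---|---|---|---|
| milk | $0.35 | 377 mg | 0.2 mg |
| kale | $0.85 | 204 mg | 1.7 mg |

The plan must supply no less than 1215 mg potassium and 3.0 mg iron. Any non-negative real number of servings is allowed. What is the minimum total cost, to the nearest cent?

Check every corner: each single food scaled to meet both minima, and each pair solved so both constraints bind.
milk only: max(1215/377, 3.0/0.2) = 15 servings → $5.25.
kale only: max(1215/204, 3.0/1.7) = 5.956 servings → $5.06.
milk + kale with both tight: 2.422 servings and 1.48 servings → $2.11.
The minimum over all feasible corners is $2.11.

$2.11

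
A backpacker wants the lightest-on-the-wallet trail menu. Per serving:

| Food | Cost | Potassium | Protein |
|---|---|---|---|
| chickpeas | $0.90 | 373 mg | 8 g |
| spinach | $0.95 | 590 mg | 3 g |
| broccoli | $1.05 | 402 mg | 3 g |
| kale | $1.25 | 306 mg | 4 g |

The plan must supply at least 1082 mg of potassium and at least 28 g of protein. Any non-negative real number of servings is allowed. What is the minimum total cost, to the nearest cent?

$3.15

chickpeas only: max(1082/373, 28/8) = 3.5 servings → $3.15.
spinach only: max(1082/590, 28/3) = 9.333 servings → $8.87.
broccoli only: max(1082/402, 28/3) = 9.333 servings → $9.80.
kale only: max(1082/306, 28/4) = 7 servings → $8.75.
chickpeas + spinach: the both-tight solution has a negative serving — not a feasible corner.
chickpeas + broccoli: intersection lies outside the first quadrant.
chickpeas + kale with both targets exact would need a negative amount; discard.
spinach + broccoli: intersection lies outside the first quadrant.
spinach + kale with both targets exact would need a negative amount; discard.
broccoli + kale: the both-tight solution has a negative serving — not a feasible corner.
So the least-cost plan costs $3.15.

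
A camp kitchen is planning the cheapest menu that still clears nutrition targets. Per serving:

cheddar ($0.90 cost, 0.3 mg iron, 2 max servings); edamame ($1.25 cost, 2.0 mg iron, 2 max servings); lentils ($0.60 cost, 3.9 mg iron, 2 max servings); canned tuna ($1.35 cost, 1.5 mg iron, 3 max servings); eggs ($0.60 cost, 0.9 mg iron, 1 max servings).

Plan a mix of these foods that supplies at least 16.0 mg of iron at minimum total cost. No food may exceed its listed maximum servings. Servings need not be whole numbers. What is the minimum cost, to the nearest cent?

Cost per mg of iron: lentils $0.1538, edamame $0.6250, eggs $0.6667, canned tuna $0.9000, cheddar $3.0000.
Take 2 servings of lentils: +7.8 mg iron for $1.20 (total $1.20, still need 8.2 mg).
Take 2 servings of edamame: +4.0 mg iron for $2.50 (total $3.70, still need 4.2 mg).
Take 1 serving of eggs: +0.9 mg iron for $0.60 (total $4.30, still need 3.3 mg).
Take 2.2 servings of canned tuna: +3.3 mg iron for $2.97 (total $7.27, still need 0.0 mg).
Filling from the cheapest source first is optimal under one linear minimum: $7.27.

$7.27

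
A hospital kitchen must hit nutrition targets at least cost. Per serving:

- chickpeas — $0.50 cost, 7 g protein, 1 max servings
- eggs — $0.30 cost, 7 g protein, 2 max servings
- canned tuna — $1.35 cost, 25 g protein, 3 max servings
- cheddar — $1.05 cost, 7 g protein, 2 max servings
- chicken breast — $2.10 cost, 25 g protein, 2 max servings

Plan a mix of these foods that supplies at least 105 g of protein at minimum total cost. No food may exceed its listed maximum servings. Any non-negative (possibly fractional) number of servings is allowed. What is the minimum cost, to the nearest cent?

Cost per g of protein: eggs $0.0429, canned tuna $0.0540, chickpeas $0.0714, chicken breast $0.0840, cheddar $0.1500.
Take 2 servings of eggs: +14.0 g protein for $0.60 (total $0.60, still need 91.0 g).
Take 3 servings of canned tuna: +75.0 g protein for $4.05 (total $4.65, still need 16.0 g).
Take 1 serving of chickpeas: +7.0 g protein for $0.50 (total $5.15, still need 9.0 g).
Take 0.36 servings of chicken breast: +9.0 g protein for $0.76 (total $5.91, still need 0.0 g).
Filling from the cheapest source first is optimal under one linear minimum: $5.91.

$5.91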